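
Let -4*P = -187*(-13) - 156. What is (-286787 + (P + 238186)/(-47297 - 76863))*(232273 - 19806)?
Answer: -30261854588739583/496640 ≈ -6.0933e+10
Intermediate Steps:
P = -2275/4 (P = -(-187*(-13) - 156)/4 = -(2431 - 156)/4 = -1/4*2275 = -2275/4 ≈ -568.75)
(-286787 + (P + 238186)/(-47297 - 76863))*(232273 - 19806) = (-286787 + (-2275/4 + 238186)/(-47297 - 76863))*(232273 - 19806) = (-286787 + (950469/4)/(-124160))*212467 = (-286787 + (950469/4)*(-1/124160))*212467 = (-286787 - 950469/496640)*212467 = -142430846149/496640*212467 = -30261854588739583/496640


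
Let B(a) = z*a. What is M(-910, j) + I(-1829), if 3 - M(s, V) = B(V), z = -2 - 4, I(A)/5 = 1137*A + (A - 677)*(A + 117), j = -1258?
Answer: 11045950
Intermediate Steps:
I(A) = 5685*A + 5*(-677 + A)*(117 + A) (I(A) = 5*(1137*A + (A - 677)*(A + 117)) = 5*(1137*A + (-677 + A)*(117 + A)) = 5685*A + 5*(-677 + A)*(117 + A))
z = -6
B(a) = -6*a
M(s, V) = 3 + 6*V (M(s, V) = 3 - (-6)*V = 3 + 6*V)
M(-910, j) + I(-1829) = (3 + 6*(-1258)) + (-396045 + 5*(-1829)² + 2885*(-1829)) = (3 - 7548) + (-396045 + 5*3345241 - 5276665) = -7545 + (-396045 + 16726205 - 5276665) = -7545 + 11053495 = 11045950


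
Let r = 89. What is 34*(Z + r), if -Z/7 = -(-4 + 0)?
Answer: 2074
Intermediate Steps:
Z = -28 (Z = -(-7)*(-4 + 0) = -(-7)*(-4) = -7*4 = -28)
34*(Z + r) = 34*(-28 + 89) = 34*61 = 2074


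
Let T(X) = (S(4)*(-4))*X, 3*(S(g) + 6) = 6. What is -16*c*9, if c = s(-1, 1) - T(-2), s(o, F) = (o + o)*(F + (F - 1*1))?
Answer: -4320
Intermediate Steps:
S(g) = -4 (S(g) = -6 + (⅓)*6 = -6 + 2 = -4)
s(o, F) = 2*o*(-1 + 2*F) (s(o, F) = (2*o)*(F + (F - 1)) = (2*o)*(F + (-1 + F)) = (2*o)*(-1 + 2*F) = 2*o*(-1 + 2*F))
T(X) = 16*X (T(X) = (-4*(-4))*X = 16*X)
c = 30 (c = 2*(-1)*(-1 + 2*1) - 16*(-2) = 2*(-1)*(-1 + 2) - 1*(-32) = 2*(-1)*1 + 32 = -2 + 32 = 30)
-16*c*9 = -16*30*9 = -480*9 = -4320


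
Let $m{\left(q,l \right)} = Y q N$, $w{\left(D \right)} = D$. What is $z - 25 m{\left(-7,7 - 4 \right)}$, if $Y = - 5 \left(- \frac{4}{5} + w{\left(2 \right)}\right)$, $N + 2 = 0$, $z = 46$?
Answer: $2146$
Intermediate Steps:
$N = -2$ ($N = -2 + 0 = -2$)
$Y = -6$ ($Y = - 5 \left(- \frac{4}{5} + 2\right) = \left(-5\right) \frac{6}{5} = -6$)
$m{\left(q,l \right)} = 12 q$ ($m{\left(q,l \right)} = - 6 q \left(-2\right) = 12 q$)
$z - 25 m{\left(-7,7 - 4 \right)} = 46 - 25 \cdot 12 \left(-7\right) = 46 - -2100 = 46 + 2100 = 2146$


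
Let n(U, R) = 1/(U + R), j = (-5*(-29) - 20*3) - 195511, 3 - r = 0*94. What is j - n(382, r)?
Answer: -75239011/385 ≈ -1.9543e+5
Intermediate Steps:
r = 3 (r = 3 - 0*94 = 3 - 1*0 = 3 + 0 = 3)
j = -195426 (j = (145 - 60) - 195511 = 85 - 195511 = -195426)
n(U, R) = 1/(R + U)
j - n(382, r) = -195426 - 1/(3 + 382) = -195426 - 1/385 = -75239011/385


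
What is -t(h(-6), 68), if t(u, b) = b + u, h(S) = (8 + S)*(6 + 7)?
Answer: -94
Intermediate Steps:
h(S) = 104 + 13*S (h(S) = (8 + S)*13 = 104 + 13*S)
-t(h(-6), 68) = -(68 + (104 + 13*(-6))) = -(68 + (104 - 78)) = -(68 + 26) = -1*94 = -94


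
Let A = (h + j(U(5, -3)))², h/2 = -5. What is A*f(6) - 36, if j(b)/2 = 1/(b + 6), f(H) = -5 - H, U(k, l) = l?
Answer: -8948/9 ≈ -994.22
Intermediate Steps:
j(b) = 2/(6 + b) (j(b) = 2/(b + 6) = 2/(6 + b))
h = -10 (h = 2*(-5) = -10)
A = 784/9 (A = (-10 + 2/(6 - 3))² = (-10 + 2/3)² = (-10 + 2*(⅓))² = (-10 + ⅔)² = (-28/3)² = 784/9 ≈ 87.111)
A*f(6) - 36 = 784*(-5 - 1*6)/9 - 36 = 784*(-5 - 6)/9 - 36 = (784/9)*(-11) - 36 = -8624/9 - 36 = -8948/9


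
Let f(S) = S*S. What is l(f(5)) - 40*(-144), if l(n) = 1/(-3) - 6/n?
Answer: 431957/75 ≈ 5759.4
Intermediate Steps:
f(S) = S²
l(n) = -⅓ - 6/n (l(n) = 1*(-⅓) - 6/n = -⅓ - 6/n)
l(f(5)) - 40*(-144) = (-18 - 1*5²)/(3*(5²)) - 40*(-144) = (⅓)*(-18 - 1*25)/25 + 5760 = (⅓)*(1/25)*(-18 - 25) + 5760 = (⅓)*(1/25)*(-43) + 5760 = -43/75 + 5760 = 431957/75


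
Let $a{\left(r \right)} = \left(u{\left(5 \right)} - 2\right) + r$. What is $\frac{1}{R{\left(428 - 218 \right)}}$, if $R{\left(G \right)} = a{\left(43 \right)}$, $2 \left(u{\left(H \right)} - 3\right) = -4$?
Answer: $\frac{1}{42} \approx 0.02381$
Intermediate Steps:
$u{\left(H \right)} = 1$ ($u{\left(H \right)} = 3 + \frac{1}{2} \left(-4\right) = 3 - 2 = 1$)
$a{\left(r \right)} = -1 + r$ ($a{\left(r \right)} = \left(1 - 2\right) + r = -1 + r$)
$R{\left(G \right)} = 42$ ($R{\left(G \right)} = -1 + 43 = 42$)
$\frac{1}{R{\left(428 - 218 \right)}} = \frac{1}{42}$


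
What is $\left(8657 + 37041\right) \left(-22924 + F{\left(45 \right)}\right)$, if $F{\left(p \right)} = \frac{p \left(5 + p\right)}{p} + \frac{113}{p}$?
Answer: $- \frac{47033158466}{45} \approx -1.0452 \cdot 10^{9}$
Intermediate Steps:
$F{\left(p \right)} = 5 + p + \frac{113}{p}$ ($F{\left(p \right)} = \left(5 + p\right) + \frac{113}{p} = 5 + p + \frac{113}{p}$)
$\left(8657 + 37041\right) \left(-22924 + F{\left(45 \right)}\right) = \left(8657 + 37041\right) \left(-22924 + \left(5 + 45 + \frac{113}{45}\right)\right) = 45698 \left(-22924 + \left(5 + 45 + 113 \cdot \frac{1}{45}\right)\right) = 45698 \left(-22924 + \left(5 + 45 + \frac{113}{45}\right)\right) = 45698 \left(-22924 + \frac{2363}{45}\right) = 45698 \left(- \frac{1029217}{45}\right) = - \frac{47033158466}{45}$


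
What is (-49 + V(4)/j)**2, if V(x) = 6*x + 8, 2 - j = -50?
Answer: 395641/169 ≈ 2341.1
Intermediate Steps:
j = 52 (j = 2 - 1*(-50) = 2 + 50 = 52)
V(x) = 8 + 6*x
(-49 + V(4)/j)**2 = (-49 + (8 + 6*4)/52)**2 = (-49 + (8 + 24)*(1/52))**2 = (-49 + 32*(1/52))**2 = (-49 + 8/13)**2 = (-629/13)**2 = 395641/169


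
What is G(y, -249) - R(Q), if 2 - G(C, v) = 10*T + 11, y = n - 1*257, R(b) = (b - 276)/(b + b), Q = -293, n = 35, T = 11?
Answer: -70303/586 ≈ -119.97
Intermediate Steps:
R(b) = (-276 + b)/(2*b) (R(b) = (-276 + b)/((2*b)) = (-276 + b)*(1/(2*b)) = (-276 + b)/(2*b))
y = -222 (y = 35 - 1*257 = 35 - 257 = -222)
G(C, v) = -119 (G(C, v) = 2 - (10*11 + 11) = 2 - (110 + 11) = 2 - 1*121 = 2 - 121 = -119)
G(y, -249) - R(Q) = -119 - (-276 - 293)/(2*(-293)) = -119 - (-1)*(-569)/(2*293) = -119 - 1*569/586 = -119 - 569/586 = -70303/586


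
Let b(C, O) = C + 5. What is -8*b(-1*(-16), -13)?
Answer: -168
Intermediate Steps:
b(C, O) = 5 + C
-8*b(-1*(-16), -13) = -8*(5 - 1*(-16)) = -8*(5 + 16) = -8*21 = -168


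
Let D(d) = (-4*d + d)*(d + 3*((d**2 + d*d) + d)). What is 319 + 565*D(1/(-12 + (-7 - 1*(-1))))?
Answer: 97141/324 ≈ 299.82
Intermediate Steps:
D(d) = -3*d*(4*d + 6*d**2) (D(d) = (-3*d)*(d + 3*((d**2 + d**2) + d)) = (-3*d)*(d + 3*(2*d**2 + d)) = (-3*d)*(d + 3*(d + 2*d**2)) = (-3*d)*(d + (3*d + 6*d**2)) = (-3*d)*(4*d + 6*d**2) = -3*d*(4*d + 6*d**2))
319 + 565*D(1/(-12 + (-7 - 1*(-1)))) = 319 + 565*((1/(-12 + (-7 - 1*(-1))))**2*(-12 - 18/(-12 + (-7 - 1*(-1))))) = 319 + 565*((1/(-12 + (-7 + 1)))**2*(-12 - 18/(-12 + (-7 + 1)))) = 319 + 565*((1/(-12 - 6))**2*(-12 - 18/(-12 - 6))) = 319 + 565*((1/(-18))**2*(-12 - 18/(-18))) = 319 + 565*((-1/18)**2*(-12 - 18*(-1/18))) = 319 + 565*((-12 + 1)/324) = 319 + 565*((1/324)*(-11)) = 319 + 565*(-11/324) = 319 - 6215/324 = 97141/324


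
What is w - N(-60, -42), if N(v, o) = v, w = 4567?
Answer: 4627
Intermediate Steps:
w - N(-60, -42) = 4567 - 1*(-60) = 4567 + 60 = 4627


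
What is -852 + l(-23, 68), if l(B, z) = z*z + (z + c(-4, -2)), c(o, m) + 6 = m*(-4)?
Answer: 3842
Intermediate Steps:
c(o, m) = -6 - 4*m (c(o, m) = -6 + m*(-4) = -6 - 4*m)
l(B, z) = 2 + z + z² (l(B, z) = z*z + (z + (-6 - 4*(-2))) = z² + (z + (-6 + 8)) = z² + (z + 2) = z² + (2 + z) = 2 + z + z²)
-852 + l(-23, 68) = -852 + (2 + 68 + 68²) = -852 + (2 + 68 + 4624) = -852 + 4694 = 3842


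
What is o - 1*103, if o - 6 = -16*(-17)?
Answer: 175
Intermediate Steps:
o = 278 (o = 6 - 16*(-17) = 6 + 272 = 278)
o - 1*103 = 278 - 1*103 = 278 - 103 = 175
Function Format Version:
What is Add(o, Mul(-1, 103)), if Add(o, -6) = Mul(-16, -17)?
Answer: 175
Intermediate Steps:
o = 278 (o = Add(6, Mul(-16, -17)) = Add(6, 272) = 278)
Add(o, Mul(-1, 103)) = Add(278, Mul(-1, 103)) = Add(278, -103) = 175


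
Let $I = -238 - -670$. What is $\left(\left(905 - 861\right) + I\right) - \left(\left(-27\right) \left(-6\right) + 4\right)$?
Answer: $310$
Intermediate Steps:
$I = 432$ ($I = -238 + 670 = 432$)
$\left(\left(905 - 861\right) + I\right) - \left(\left(-27\right) \left(-6\right) + 4\right) = \left(\left(905 - 861\right) + 432\right) - \left(\left(-27\right) \left(-6\right) + 4\right) = \left(44 + 432\right) - \left(162 + 4\right) = 476 - 166 = 310$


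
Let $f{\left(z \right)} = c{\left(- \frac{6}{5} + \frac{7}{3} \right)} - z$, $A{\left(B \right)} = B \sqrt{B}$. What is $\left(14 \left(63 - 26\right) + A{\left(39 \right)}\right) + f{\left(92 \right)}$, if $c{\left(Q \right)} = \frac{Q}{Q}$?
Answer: $427 + 39 \sqrt{39} \approx 670.55$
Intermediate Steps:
$A{\left(B \right)} = B^{\frac{3}{2}}$
$c{\left(Q \right)} = 1$
$f{\left(z \right)} = 1 - z$
$\left(14 \left(63 - 26\right) + A{\left(39 \right)}\right) + f{\left(92 \right)} = \left(14 \left(63 - 26\right) + 39^{\frac{3}{2}}\right) + \left(1 - 92\right) = \left(14 \cdot 37 + 39 \sqrt{39}\right) + \left(1 - 92\right) = \left(518 + 39 \sqrt{39}\right) - 91 = 427 + 39 \sqrt{39}$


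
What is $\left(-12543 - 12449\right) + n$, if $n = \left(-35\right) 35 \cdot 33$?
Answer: $-65417$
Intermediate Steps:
$n = -40425$ ($n = \left(-1225\right) 33 = -40425$)
$\left(-12543 - 12449\right) + n = \left(-12543 - 12449\right) - 40425 = -24992 - 40425 = -65417$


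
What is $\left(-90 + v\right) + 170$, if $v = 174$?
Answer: $254$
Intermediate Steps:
$\left(-90 + v\right) + 170 = \left(-90 + 174\right) + 170 = 84 + 170 = 254$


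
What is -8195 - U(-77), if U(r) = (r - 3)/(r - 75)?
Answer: -155715/19 ≈ -8195.5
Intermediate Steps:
U(r) = (-3 + r)/(-75 + r)
-8195 - U(-77) = -8195 - (-3 - 77)/(-75 - 77) = -8195 - (-80)/(-152) = -8195 - (-1)*(-80)/152 = -8195 - 1*10/19 = -8195 - 10/19 = -155715/19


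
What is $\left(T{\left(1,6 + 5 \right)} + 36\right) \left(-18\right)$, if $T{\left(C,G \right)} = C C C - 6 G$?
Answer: $522$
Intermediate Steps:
$T{\left(C,G \right)} = C^{3} - 6 G$ ($T{\left(C,G \right)} = C^{2} C - 6 G = C^{3} - 6 G$)
$\left(T{\left(1,6 + 5 \right)} + 36\right) \left(-18\right) = \left(\left(1^{3} - 6 \left(6 + 5\right)\right) + 36\right) \left(-18\right) = \left(\left(1 - 66\right) + 36\right) \left(-18\right) = \left(-65 + 36\right) \left(-18\right) = \left(-29\right) \left(-18\right) = 522$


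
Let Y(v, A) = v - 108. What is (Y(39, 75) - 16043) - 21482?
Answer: -37594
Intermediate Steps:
Y(v, A) = -108 + v
(Y(39, 75) - 16043) - 21482 = ((-108 + 39) - 16043) - 21482 = (-69 - 16043) - 21482 = -16112 - 21482 = -37594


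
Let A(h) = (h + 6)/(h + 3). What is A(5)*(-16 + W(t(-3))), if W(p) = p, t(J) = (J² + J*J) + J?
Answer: -11/8 ≈ -1.3750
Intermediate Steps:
A(h) = (6 + h)/(3 + h)
t(J) = J + 2*J² (t(J) = (J² + J²) + J = 2*J² + J = J + 2*J²)
A(5)*(-16 + W(t(-3))) = ((6 + 5)/(3 + 5))*(-16 - 3*(1 + 2*(-3))) = (11/8)*(-16 - 3*(1 - 6)) = ((⅛)*11)*(-16 - 3*(-5)) = 11*(-16 + 15)/8 = (11/8)*(-1) = -11/8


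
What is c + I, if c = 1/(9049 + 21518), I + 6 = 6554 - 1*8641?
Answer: -63976730/30567 ≈ -2093.0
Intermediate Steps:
I = -2093 (I = -6 + (6554 - 1*8641) = -6 + (6554 - 8641) = -6 - 2087 = -2093)
c = 1/30567 ≈ 3.2715e-5
c + I = 1/30567 - 2093 = -63976730/30567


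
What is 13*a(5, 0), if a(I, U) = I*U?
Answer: 0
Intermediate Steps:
13*a(5, 0) = 13*(5*0) = 13*0 = 0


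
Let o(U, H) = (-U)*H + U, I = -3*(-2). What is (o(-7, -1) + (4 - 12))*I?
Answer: -132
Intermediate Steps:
I = 6
o(U, H) = U - H*U (o(U, H) = -H*U + U = U - H*U)
(o(-7, -1) + (4 - 12))*I = (-7*(1 - 1*(-1)) + (4 - 12))*6 = (-7*(1 + 1) - 8)*6 = (-7*2 - 8)*6 = (-14 - 8)*6 = -22*6 = -132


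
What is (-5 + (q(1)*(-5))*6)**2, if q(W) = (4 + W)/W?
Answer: 24025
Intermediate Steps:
q(W) = (4 + W)/W
(-5 + (q(1)*(-5))*6)**2 = (-5 + (((4 + 1)/1)*(-5))*6)**2 = (-5 + ((1*5)*(-5))*6)**2 = (-5 + (5*(-5))*6)**2 = (-5 - 25*6)**2 = (-5 - 150)**2 = (-155)**2 = 24025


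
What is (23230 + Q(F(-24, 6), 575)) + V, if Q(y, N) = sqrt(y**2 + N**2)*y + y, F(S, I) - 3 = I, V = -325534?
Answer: -302295 + 9*sqrt(330706) ≈ -2.9712e+5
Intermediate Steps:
F(S, I) = 3 + I
Q(y, N) = y + y*sqrt(N**2 + y**2) (Q(y, N) = sqrt(N**2 + y**2)*y + y = y*sqrt(N**2 + y**2) + y = y + y*sqrt(N**2 + y**2))
(23230 + Q(F(-24, 6), 575)) + V = (23230 + (3 + 6)*(1 + sqrt(575**2 + (3 + 6)**2))) - 325534 = (23230 + 9*(1 + sqrt(330625 + 9**2))) - 325534 = (23230 + 9*(1 + sqrt(330625 + 81))) - 325534 = (23230 + 9*(1 + sqrt(330706))) - 325534 = (23230 + (9 + 9*sqrt(330706))) - 325534 = (23239 + 9*sqrt(330706)) - 325534 = -302295 + 9*sqrt(330706)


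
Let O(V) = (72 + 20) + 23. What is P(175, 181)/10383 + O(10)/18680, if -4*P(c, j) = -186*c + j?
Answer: 30471455/38790888 ≈ 0.78553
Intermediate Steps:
P(c, j) = -j/4 + 93*c/2 (P(c, j) = -(-186*c + j)/4 = -(j - 186*c)/4 = -j/4 + 93*c/2)
O(V) = 115 (O(V) = 92 + 23 = 115)
P(175, 181)/10383 + O(10)/18680 = (-¼*181 + (93/2)*175)/10383 + 115/18680 = (-181/4 + 16275/2)*(1/10383) + 115*(1/18680) = (32369/4)*(1/10383) + 23/3736 = 32369/41532 + 23/3736 = 30471455/38790888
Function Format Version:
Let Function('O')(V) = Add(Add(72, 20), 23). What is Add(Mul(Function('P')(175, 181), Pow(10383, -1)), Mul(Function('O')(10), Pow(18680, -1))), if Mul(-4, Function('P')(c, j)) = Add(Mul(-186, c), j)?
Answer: Rational(30471455, 38790888) ≈ 0.78553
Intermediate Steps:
Function('P')(c, j) = Add(Mul(Rational(-1, 4), j), Mul(Rational(93, 2), c)) (Function('P')(c, j) = Mul(Rational(-1, 4), Add(Mul(-186, c), j)) = Mul(Rational(-1, 4), Add(j, Mul(-186, c))) = Add(Mul(Rational(-1, 4), j), Mul(Rational(93, 2), c)))
Function('O')(V) = 115 (Function('O')(V) = Add(92, 23) = 115)
Add(Mul(Function('P')(175, 181), Pow(10383, -1)), Mul(Function('O')(10), Pow(18680, -1))) = Add(Mul(Add(Mul(Rational(-1, 4), 181), Mul(Rational(93, 2), 175)), Pow(10383, -1)), Mul(115, Pow(18680, -1))) = Add(Mul(Add(Rational(-181, 4), Rational(16275, 2)), Rational(1, 10383)), Mul(115, Rational(1, 18680))) = Add(Mul(Rational(32369, 4), Rational(1, 10383)), Rational(23, 3736)) = Add(Rational(32369, 41532), Rational(23, 3736)) = Rational(30471455, 38790888)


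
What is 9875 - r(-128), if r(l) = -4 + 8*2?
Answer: 9863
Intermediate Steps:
r(l) = 12 (r(l) = -4 + 16 = 12)
9875 - r(-128) = 9875 - 1*12 = 9875 - 12 = 9863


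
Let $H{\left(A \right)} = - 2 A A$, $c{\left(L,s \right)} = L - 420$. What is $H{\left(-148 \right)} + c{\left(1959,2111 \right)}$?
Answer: $-42269$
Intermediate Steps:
$c{\left(L,s \right)} = -420 + L$ ($c{\left(L,s \right)} = L - 420 = -420 + L$)
$H{\left(A \right)} = - 2 A^{2}$
$H{\left(-148 \right)} + c{\left(1959,2111 \right)} = - 2 \left(-148\right)^{2} + \left(-420 + 1959\right) = \left(-2\right) 21904 + 1539 = -43808 + 1539 = -42269$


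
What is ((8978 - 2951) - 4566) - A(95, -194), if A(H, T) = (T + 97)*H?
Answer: 10676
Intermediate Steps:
A(H, T) = H*(97 + T) (A(H, T) = (97 + T)*H = H*(97 + T))
((8978 - 2951) - 4566) - A(95, -194) = ((8978 - 2951) - 4566) - 95*(97 - 194) = (6027 - 4566) - 95*(-97) = 1461 - 1*(-9215) = 1461 + 9215 = 10676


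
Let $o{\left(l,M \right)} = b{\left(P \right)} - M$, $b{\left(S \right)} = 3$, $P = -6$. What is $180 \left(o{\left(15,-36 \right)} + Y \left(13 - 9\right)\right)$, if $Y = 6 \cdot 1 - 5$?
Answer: $7740$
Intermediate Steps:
$Y = 1$ ($Y = 6 - 5 = 1$)
$o{\left(l,M \right)} = 3 - M$
$180 \left(o{\left(15,-36 \right)} + Y \left(13 - 9\right)\right) = 180 \left(\left(3 - -36\right) + 1 \left(13 - 9\right)\right) = 180 \left(\left(3 + 36\right) + 1 \cdot 4\right) = 180 \left(39 + 4\right) = 180 \cdot 43 = 7740$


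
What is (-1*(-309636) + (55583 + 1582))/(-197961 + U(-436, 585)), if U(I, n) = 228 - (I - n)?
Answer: -366801/196712 ≈ -1.8647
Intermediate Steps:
U(I, n) = 228 + n - I (U(I, n) = 228 + (n - I) = 228 + n - I)
(-1*(-309636) + (55583 + 1582))/(-197961 + U(-436, 585)) = (-1*(-309636) + (55583 + 1582))/(-197961 + (228 + 585 - 1*(-436))) = (309636 + 57165)/(-197961 + (228 + 585 + 436)) = 366801/(-197961 + 1249) = 366801/(-196712) = 366801*(-1/196712) = -366801/196712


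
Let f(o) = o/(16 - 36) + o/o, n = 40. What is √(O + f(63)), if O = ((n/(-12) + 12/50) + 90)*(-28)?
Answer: I*√2191983/30 ≈ 49.351*I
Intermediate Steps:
f(o) = 1 - o/20 (f(o) = o/(-20) + 1 = o*(-1/20) + 1 = -o/20 + 1 = 1 - o/20)
O = -182504/75 (O = ((40/(-12) + 12/50) + 90)*(-28) = ((40*(-1/12) + 12*(1/50)) + 90)*(-28) = ((-10/3 + 6/25) + 90)*(-28) = (-232/75 + 90)*(-28) = (6518/75)*(-28) = -182504/75 ≈ -2433.4)
√(O + f(63)) = √(-182504/75 + (1 - 1/20*63)) = √(-182504/75 + (1 - 63/20)) = √(-182504/75 - 43/20) = √(-730661/300) = I*√2191983/30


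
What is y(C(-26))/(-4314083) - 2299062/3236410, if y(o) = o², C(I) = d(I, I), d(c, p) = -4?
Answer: -4959198036353/6981070681015 ≈ -0.71038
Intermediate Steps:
C(I) = -4
y(C(-26))/(-4314083) - 2299062/3236410 = (-4)²/(-4314083) - 2299062/3236410 = 16*(-1/4314083) - 2299062*1/3236410 = -16/4314083 - 1149531/1618205 = -4959198036353/6981070681015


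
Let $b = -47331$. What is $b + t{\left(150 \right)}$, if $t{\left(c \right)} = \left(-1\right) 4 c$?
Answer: $-47931$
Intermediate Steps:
$t{\left(c \right)} = - 4 c$
$b + t{\left(150 \right)} = -47331 - 600 = -47931$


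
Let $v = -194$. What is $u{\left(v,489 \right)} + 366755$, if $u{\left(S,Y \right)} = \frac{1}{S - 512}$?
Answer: $\frac{258929029}{706} \approx 3.6676 \cdot 10^{5}$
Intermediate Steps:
$u{\left(S,Y \right)} = \frac{1}{-512 + S}$
$u{\left(v,489 \right)} + 366755 = \frac{1}{-512 - 194} + 366755 = \frac{1}{-706} + 366755 = - \frac{1}{706} + 366755 = \frac{258929029}{706}$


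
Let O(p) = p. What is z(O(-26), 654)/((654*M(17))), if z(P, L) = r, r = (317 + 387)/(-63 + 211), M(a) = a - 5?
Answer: 22/36297 ≈ 0.00060611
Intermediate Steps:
M(a) = -5 + a
r = 176/37 (r = 704/148 = 704*(1/148) = 176/37 ≈ 4.7568)
z(P, L) = 176/37
z(O(-26), 654)/((654*M(17))) = 176/(37*((654*(-5 + 17)))) = 176/(37*((654*12))) = (176/37)/7848 = (176/37)*(1/7848) = 22/36297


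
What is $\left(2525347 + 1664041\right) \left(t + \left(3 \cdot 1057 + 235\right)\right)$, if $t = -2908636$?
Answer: $-12171135699240$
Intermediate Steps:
$\left(2525347 + 1664041\right) \left(t + \left(3 \cdot 1057 + 235\right)\right) = \left(2525347 + 1664041\right) \left(-2908636 + \left(3 \cdot 1057 + 235\right)\right) = 4189388 \left(-2908636 + \left(3171 + 235\right)\right) = 4189388 \left(-2908636 + 3406\right) = 4189388 \left(-2905230\right) = -12171135699240$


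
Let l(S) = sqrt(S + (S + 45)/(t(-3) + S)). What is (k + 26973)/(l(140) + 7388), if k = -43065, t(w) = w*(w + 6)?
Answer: -15574288176/7150294739 + 80460*sqrt(97071)/7150294739 ≈ -2.1746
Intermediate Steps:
t(w) = w*(6 + w)
l(S) = sqrt(S + (45 + S)/(-9 + S)) (l(S) = sqrt(S + (S + 45)/(-3*(6 - 3) + S)) = sqrt(S + (45 + S)/(-3*3 + S)) = sqrt(S + (45 + S)/(-9 + S)))
(k + 26973)/(l(140) + 7388) = (-43065 + 26973)/(sqrt((45 + 140 + 140*(-9 + 140))/(-9 + 140)) + 7388) = -16092/(sqrt((45 + 140 + 140*131)/131) + 7388) = -16092/(sqrt((45 + 140 + 18340)/131) + 7388) = -16092/(sqrt((1/131)*18525) + 7388) = -16092/(sqrt(18525/131) + 7388) = -16092/(5*sqrt(97071)/131 + 7388) = -16092/(7388 + 5*sqrt(97071)/131)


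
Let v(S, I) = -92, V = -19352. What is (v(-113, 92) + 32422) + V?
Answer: 12978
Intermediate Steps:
(v(-113, 92) + 32422) + V = (-92 + 32422) - 19352 = 32330 - 19352 = 12978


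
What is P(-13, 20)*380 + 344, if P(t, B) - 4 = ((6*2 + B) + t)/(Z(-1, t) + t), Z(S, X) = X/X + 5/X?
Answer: 206244/161 ≈ 1281.0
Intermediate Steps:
Z(S, X) = 1 + 5/X
P(t, B) = 4 + (12 + B + t)/(t + (5 + t)/t) (P(t, B) = 4 + ((6*2 + B) + t)/((5 + t)/t + t) = 4 + ((12 + B) + t)/(t + (5 + t)/t) = 4 + (12 + B + t)/(t + (5 + t)/t))
P(-13, 20)*380 + 344 = ((20 + 4*(-13) - 13*(12 + 20 + 5*(-13)))/(5 - 13 + (-13)²))*380 + 344 = ((20 - 52 - 13*(12 + 20 - 65))/(5 - 13 + 169))*380 + 344 = ((20 - 52 - 13*(-33))/161)*380 + 344 = ((20 - 52 + 429)/161)*380 + 344 = ((1/161)*397)*380 + 344 = (397/161)*380 + 344 = 150860/161 + 344 = 206244/161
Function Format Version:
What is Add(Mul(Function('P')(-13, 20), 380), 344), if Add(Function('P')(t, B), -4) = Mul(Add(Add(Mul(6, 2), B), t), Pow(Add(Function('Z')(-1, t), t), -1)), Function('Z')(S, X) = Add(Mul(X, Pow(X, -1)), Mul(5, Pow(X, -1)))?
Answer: Rational(206244, 161) ≈ 1281.0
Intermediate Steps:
Function('Z')(S, X) = Add(1, Mul(5, Pow(X, -1)))
Function('P')(t, B) = Add(4, Mul(Pow(Add(t, Mul(Pow(t, -1), Add(5, t))), -1), Add(12, B, t))) (Function('P')(t, B) = Add(4, Mul(Add(Add(Mul(6, 2), B), t), Pow(Add(Mul(Pow(t, -1), Add(5, t)), t), -1))) = Add(4, Mul(Add(Add(12, B), t), Pow(Add(t, Mul(Pow(t, -1), Add(5, t))), -1))) = Add(4, Mul(Add(12, B, t), Pow(Add(t, Mul(Pow(t, -1), Add(5, t))), -1))) = Add(4, Mul(Pow(Add(t, Mul(Pow(t, -1), Add(5, t))), -1), Add(12, B, t))))
Add(Mul(Function('P')(-13, 20), 380), 344) = Add(Mul(Mul(Pow(Add(5, -13, Pow(-13, 2)), -1), Add(20, Mul(4, -13), Mul(-13, Add(12, 20, Mul(5, -13))))), 380), 344) = Add(Mul(Mul(Pow(Add(5, -13, 169), -1), Add(20, -52, Mul(-13, Add(12, 20, -65)))), 380), 344) = Add(Mul(Mul(Pow(161, -1), Add(20, -52, Mul(-13, -33))), 380), 344) = Add(Mul(Mul(Rational(1, 161), Add(20, -52, 429)), 380), 344) = Add(Mul(Mul(Rational(1, 161), 397), 380), 344) = Add(Mul(Rational(397, 161), 380), 344) = Add(Rational(150860, 161), 344) = Rational(206244, 161)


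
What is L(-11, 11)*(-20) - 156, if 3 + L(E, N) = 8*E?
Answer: 1664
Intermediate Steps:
L(E, N) = -3 + 8*E
L(-11, 11)*(-20) - 156 = (-3 + 8*(-11))*(-20) - 156 = (-3 - 88)*(-20) - 156 = -91*(-20) - 156 = 1820 - 156 = 1664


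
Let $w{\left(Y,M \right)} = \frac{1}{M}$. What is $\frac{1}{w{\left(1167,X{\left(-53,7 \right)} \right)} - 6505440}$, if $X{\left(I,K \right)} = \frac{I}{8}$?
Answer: $- \frac{53}{344788328} \approx -1.5372 \cdot 10^{-7}$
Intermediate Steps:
$X{\left(I,K \right)} = \frac{I}{8}$ ($X{\left(I,K \right)} = I \frac{1}{8} = \frac{I}{8}$)
$\frac{1}{w{\left(1167,X{\left(-53,7 \right)} \right)} - 6505440} = \frac{1}{\frac{1}{\frac{1}{8} \left(-53\right)} - 6505440} = \frac{1}{\frac{1}{- \frac{53}{8}} - 6505440} = \frac{1}{- \frac{8}{53} - 6505440} = \frac{1}{- \frac{344788328}{53}} = - \frac{53}{344788328}$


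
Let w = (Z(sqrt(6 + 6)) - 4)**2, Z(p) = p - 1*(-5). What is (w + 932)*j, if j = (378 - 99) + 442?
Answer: 681345 + 2884*sqrt(3) ≈ 6.8634e+5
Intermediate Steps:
Z(p) = 5 + p (Z(p) = p + 5 = 5 + p)
j = 721 (j = 279 + 442 = 721)
w = (1 + 2*sqrt(3))**2 (w = ((5 + sqrt(6 + 6)) - 4)**2 = ((5 + sqrt(12)) - 4)**2 = ((5 + 2*sqrt(3)) - 4)**2 = (1 + 2*sqrt(3))**2 ≈ 19.928)
(w + 932)*j = ((13 + 4*sqrt(3)) + 932)*721 = (945 + 4*sqrt(3))*721 = 681345 + 2884*sqrt(3)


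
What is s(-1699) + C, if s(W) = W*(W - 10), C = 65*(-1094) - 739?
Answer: 2831742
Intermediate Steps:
C = -71849 (C = -71110 - 739 = -71849)
s(W) = W*(-10 + W)
s(-1699) + C = -1699*(-10 - 1699) - 71849 = -1699*(-1709) - 71849 = 2903591 - 71849 = 2831742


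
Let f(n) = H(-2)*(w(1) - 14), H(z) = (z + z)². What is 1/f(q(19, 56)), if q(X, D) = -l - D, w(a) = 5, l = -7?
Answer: -1/144 ≈ -0.0069444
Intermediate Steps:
q(X, D) = 7 - D (q(X, D) = -1*(-7) - D = 7 - D)
H(z) = 4*z² (H(z) = (2*z)² = 4*z²)
f(n) = -144 (f(n) = (4*(-2)²)*(5 - 14) = (4*4)*(-9) = 16*(-9) = -144)
1/f(q(19, 56)) = 1/(-144) = -1/144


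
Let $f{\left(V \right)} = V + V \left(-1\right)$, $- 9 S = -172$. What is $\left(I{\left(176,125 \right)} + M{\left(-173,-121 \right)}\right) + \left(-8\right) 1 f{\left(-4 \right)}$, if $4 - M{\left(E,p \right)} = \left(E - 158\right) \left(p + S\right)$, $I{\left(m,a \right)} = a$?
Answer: $- \frac{302366}{9} \approx -33596.0$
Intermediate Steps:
$S = \frac{172}{9}$ ($S = \left(- \frac{1}{9}\right) \left(-172\right) = \frac{172}{9} \approx 19.111$)
$f{\left(V \right)} = 0$ ($f{\left(V \right)} = V - V = 0$)
$M{\left(E,p \right)} = 4 - \left(-158 + E\right) \left(\frac{172}{9} + p\right)$ ($M{\left(E,p \right)} = 4 - \left(E - 158\right) \left(p + \frac{172}{9}\right) = 4 - \left(-158 + E\right) \left(\frac{172}{9} + p\right)$)
$\left(I{\left(176,125 \right)} + M{\left(-173,-121 \right)}\right) + \left(-8\right) 1 f{\left(-4 \right)} = \left(125 + \left(\frac{27212}{9} + 158 \left(-121\right) - - \frac{29756}{9} - \left(-173\right) \left(-121\right)\right)\right) + \left(-8\right) 1 \cdot 0 = \left(125 + \left(\frac{27212}{9} - 19118 + \frac{29756}{9} - 20933\right)\right) - 0 = \left(125 - \frac{303491}{9}\right) + 0 = - \frac{302366}{9} + 0 = - \frac{302366}{9}$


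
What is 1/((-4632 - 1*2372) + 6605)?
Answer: -1/399 ≈ -0.0025063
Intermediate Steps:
1/((-4632 - 1*2372) + 6605) = 1/((-4632 - 2372) + 6605) = 1/(-7004 + 6605) = 1/(-399) = -1/399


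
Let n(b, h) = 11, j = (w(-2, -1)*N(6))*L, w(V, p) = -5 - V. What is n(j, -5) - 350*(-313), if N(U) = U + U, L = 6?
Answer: 109561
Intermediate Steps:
N(U) = 2*U
j = -216 (j = ((-5 - 1*(-2))*(2*6))*6 = ((-5 + 2)*12)*6 = -3*12*6 = -36*6 = -216)
n(j, -5) - 350*(-313) = 11 - 350*(-313) = 11 + 109550 = 109561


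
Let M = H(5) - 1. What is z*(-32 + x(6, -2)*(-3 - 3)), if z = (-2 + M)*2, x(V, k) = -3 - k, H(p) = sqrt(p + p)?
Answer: 156 - 52*sqrt(10) ≈ -8.4384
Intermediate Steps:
H(p) = sqrt(2)*sqrt(p) (H(p) = sqrt(2*p) = sqrt(2)*sqrt(p))
M = -1 + sqrt(10) (M = sqrt(2)*sqrt(5) - 1 = sqrt(10) - 1 = -1 + sqrt(10) ≈ 2.1623)
z = -6 + 2*sqrt(10) (z = (-2 + (-1 + sqrt(10)))*2 = (-3 + sqrt(10))*2 = -6 + 2*sqrt(10) ≈ 0.32456)
z*(-32 + x(6, -2)*(-3 - 3)) = (-6 + 2*sqrt(10))*(-32 + (-3 - 1*(-2))*(-3 - 3)) = (-6 + 2*sqrt(10))*(-32 + (-3 + 2)*(-6)) = (-6 + 2*sqrt(10))*(-32 - 1*(-6)) = (-6 + 2*sqrt(10))*(-32 + 6) = (-6 + 2*sqrt(10))*(-26) = 156 - 52*sqrt(10)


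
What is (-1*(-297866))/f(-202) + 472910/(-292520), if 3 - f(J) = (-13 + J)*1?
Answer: 4351433397/3188468 ≈ 1364.7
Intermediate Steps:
f(J) = 16 - J (f(J) = 3 - (-13 + J) = 3 + (13 - J) = 16 - J)
(-1*(-297866))/f(-202) + 472910/(-292520) = (-1*(-297866))/(16 - 1*(-202)) + 472910/(-292520) = 297866/(16 + 202) + 472910*(-1/292520) = 297866/218 - 47291/29252 = 297866*(1/218) - 47291/29252 = 148933/109 - 47291/29252 = 4351433397/3188468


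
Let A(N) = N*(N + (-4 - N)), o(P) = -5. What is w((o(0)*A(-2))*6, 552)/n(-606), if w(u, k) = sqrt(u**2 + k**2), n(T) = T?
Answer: -4*sqrt(629)/101 ≈ -0.99326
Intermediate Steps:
A(N) = -4*N (A(N) = N*(-4) = -4*N)
w(u, k) = sqrt(k**2 + u**2)
w((o(0)*A(-2))*6, 552)/n(-606) = sqrt(552**2 + (-(-20)*(-2)*6)**2)/(-606) = sqrt(304704 + (-5*8*6)**2)*(-1/606) = sqrt(304704 + (-40*6)**2)*(-1/606) = sqrt(304704 + (-240)**2)*(-1/606) = sqrt(304704 + 57600)*(-1/606) = sqrt(362304)*(-1/606) = (24*sqrt(629))*(-1/606) = -4*sqrt(629)/101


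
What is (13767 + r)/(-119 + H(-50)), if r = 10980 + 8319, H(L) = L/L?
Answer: -16533/59 ≈ -280.22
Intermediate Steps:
H(L) = 1
r = 19299
(13767 + r)/(-119 + H(-50)) = (13767 + 19299)/(-119 + 1) = 33066/(-118) = 33066*(-1/118) = -16533/59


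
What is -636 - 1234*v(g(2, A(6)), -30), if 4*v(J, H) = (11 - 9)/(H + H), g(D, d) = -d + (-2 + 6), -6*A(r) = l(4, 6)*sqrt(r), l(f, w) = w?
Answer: -37543/60 ≈ -625.72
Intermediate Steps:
A(r) = -sqrt(r)
g(D, d) = 4 - d (g(D, d) = -d + 4 = 4 - d)
v(J, H) = 1/(4*H) (v(J, H) = ((11 - 9)/(H + H))/4 = (2/((2*H)))/4 = (2*(1/(2*H)))/4 = 1/(4*H))
-636 - 1234*v(g(2, A(6)), -30) = -636 - 617/(2*(-30)) = -636 - 617*(-1)/(2*30) = -636 - 1234*(-1/120) = -636 + 617/60 = -37543/60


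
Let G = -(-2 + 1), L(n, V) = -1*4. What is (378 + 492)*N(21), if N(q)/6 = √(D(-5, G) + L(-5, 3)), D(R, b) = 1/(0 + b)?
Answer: 5220*I*√3 ≈ 9041.3*I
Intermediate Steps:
L(n, V) = -4
G = 1 (G = -1*(-1) = 1)
D(R, b) = 1/b
N(q) = 6*I*√3 (N(q) = 6*√(1/1 - 4) = 6*√(1 - 4) = 6*√(-3) = 6*(I*√3) = 6*I*√3)
(378 + 492)*N(21) = (378 + 492)*(6*I*√3) = 870*(6*I*√3) = 5220*I*√3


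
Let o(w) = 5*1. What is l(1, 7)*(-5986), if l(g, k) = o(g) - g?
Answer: -23944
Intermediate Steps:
o(w) = 5
l(g, k) = 5 - g
l(1, 7)*(-5986) = (5 - 1*1)*(-5986) = (5 - 1)*(-5986) = 4*(-5986) = -23944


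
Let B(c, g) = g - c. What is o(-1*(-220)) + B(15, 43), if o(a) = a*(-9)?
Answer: -1952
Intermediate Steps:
o(a) = -9*a
o(-1*(-220)) + B(15, 43) = -(-9)*(-220) + (43 - 1*15) = -9*220 + (43 - 15) = -1980 + 28 = -1952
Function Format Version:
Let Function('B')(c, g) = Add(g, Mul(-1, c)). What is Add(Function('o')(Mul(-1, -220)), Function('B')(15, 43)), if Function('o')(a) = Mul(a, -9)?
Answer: -1952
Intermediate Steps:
Function('o')(a) = Mul(-9, a)
Add(Function('o')(Mul(-1, -220)), Function('B')(15, 43)) = Add(Mul(-9, Mul(-1, -220)), Add(43, Mul(-1, 15))) = Add(Mul(-9, 220), Add(43, -15)) = Add(-1980, 28) = -1952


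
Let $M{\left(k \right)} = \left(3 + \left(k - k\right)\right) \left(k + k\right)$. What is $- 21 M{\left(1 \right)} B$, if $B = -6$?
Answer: $756$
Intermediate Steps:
$M{\left(k \right)} = 6 k$ ($M{\left(k \right)} = \left(3 + 0\right) 2 k = 3 \cdot 2 k = 6 k$)
$- 21 M{\left(1 \right)} B = - 21 \cdot 6 \cdot 1 \left(-6\right) = \left(-21\right) 6 \left(-6\right) = \left(-126\right) \left(-6\right) = 756$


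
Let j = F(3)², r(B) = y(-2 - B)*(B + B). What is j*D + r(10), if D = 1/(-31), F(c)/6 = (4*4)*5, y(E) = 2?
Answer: -229160/31 ≈ -7392.3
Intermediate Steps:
F(c) = 480 (F(c) = 6*((4*4)*5) = 6*(16*5) = 6*80 = 480)
r(B) = 4*B (r(B) = 2*(B + B) = 2*(2*B) = 4*B)
j = 230400 (j = 480² = 230400)
D = -1/31 ≈ -0.032258
j*D + r(10) = 230400*(-1/31) + 4*10 = -230400/31 + 40 = -229160/31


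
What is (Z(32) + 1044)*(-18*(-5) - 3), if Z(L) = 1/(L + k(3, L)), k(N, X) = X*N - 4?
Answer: 11262759/124 ≈ 90829.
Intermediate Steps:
k(N, X) = -4 + N*X (k(N, X) = N*X - 4 = -4 + N*X)
Z(L) = 1/(-4 + 4*L) (Z(L) = 1/(L + (-4 + 3*L)) = 1/(-4 + 4*L))
(Z(32) + 1044)*(-18*(-5) - 3) = (1/(4*(-1 + 32)) + 1044)*(-18*(-5) - 3) = ((¼)/31 + 1044)*(90 - 3) = ((¼)*(1/31) + 1044)*87 = (1/124 + 1044)*87 = (129457/124)*87 = 11262759/124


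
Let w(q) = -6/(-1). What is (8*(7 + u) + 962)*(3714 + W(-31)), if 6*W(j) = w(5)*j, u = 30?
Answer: 4633214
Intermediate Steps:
w(q) = 6 (w(q) = -6*(-1) = 6)
W(j) = j (W(j) = (6*j)/6 = j)
(8*(7 + u) + 962)*(3714 + W(-31)) = (8*(7 + 30) + 962)*(3714 - 31) = (8*37 + 962)*3683 = (296 + 962)*3683 = 1258*3683 = 4633214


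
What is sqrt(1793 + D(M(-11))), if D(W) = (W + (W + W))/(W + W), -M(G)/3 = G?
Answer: sqrt(7178)/2 ≈ 42.362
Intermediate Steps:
M(G) = -3*G
D(W) = 3/2 (D(W) = (W + 2*W)/((2*W)) = (3*W)*(1/(2*W)) = 3/2)
sqrt(1793 + D(M(-11))) = sqrt(1793 + 3/2) = sqrt(3589/2) = sqrt(7178)/2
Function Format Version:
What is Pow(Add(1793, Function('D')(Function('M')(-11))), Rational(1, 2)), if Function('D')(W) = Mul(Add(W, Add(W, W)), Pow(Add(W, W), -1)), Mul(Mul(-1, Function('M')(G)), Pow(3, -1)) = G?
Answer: Mul(Rational(1, 2), Pow(7178, Rational(1, 2))) ≈ 42.362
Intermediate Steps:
Function('M')(G) = Mul(-3, G)
Function('D')(W) = Rational(3, 2) (Function('D')(W) = Mul(Add(W, Mul(2, W)), Pow(Mul(2, W), -1)) = Mul(Mul(3, W), Mul(Rational(1, 2), Pow(W, -1))) = Rational(3, 2))
Pow(Add(1793, Function('D')(Function('M')(-11))), Rational(1, 2)) = Pow(Add(1793, Rational(3, 2)), Rational(1, 2)) = Pow(Rational(3589, 2), Rational(1, 2)) = Mul(Rational(1, 2), Pow(7178, Rational(1, 2)))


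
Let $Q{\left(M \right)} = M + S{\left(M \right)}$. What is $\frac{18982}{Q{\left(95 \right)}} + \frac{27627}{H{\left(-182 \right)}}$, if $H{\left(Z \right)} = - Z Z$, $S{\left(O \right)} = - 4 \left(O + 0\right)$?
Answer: $- \frac{636633463}{9440340} \approx -67.438$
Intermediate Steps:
$S{\left(O \right)} = - 4 O$
$Q{\left(M \right)} = - 3 M$ ($Q{\left(M \right)} = M - 4 M = - 3 M$)
$H{\left(Z \right)} = - Z^{2}$
$\frac{18982}{Q{\left(95 \right)}} + \frac{27627}{H{\left(-182 \right)}} = \frac{18982}{\left(-3\right) 95} + \frac{27627}{\left(-1\right) \left(-182\right)^{2}} = \frac{18982}{-285} + \frac{27627}{\left(-1\right) 33124} = 18982 \left(- \frac{1}{285}\right) + \frac{27627}{-33124} = - \frac{18982}{285} + 27627 \left(- \frac{1}{33124}\right) = - \frac{18982}{285} - \frac{27627}{33124} = - \frac{636633463}{9440340}$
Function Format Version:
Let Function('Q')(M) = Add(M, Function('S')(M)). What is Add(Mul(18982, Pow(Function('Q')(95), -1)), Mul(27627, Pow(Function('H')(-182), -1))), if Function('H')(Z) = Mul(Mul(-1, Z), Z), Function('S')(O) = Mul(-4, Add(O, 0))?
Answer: Rational(-636633463, 9440340) ≈ -67.438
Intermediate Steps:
Function('S')(O) = Mul(-4, O)
Function('Q')(M) = Mul(-3, M) (Function('Q')(M) = Add(M, Mul(-4, M)) = Mul(-3, M))
Function('H')(Z) = Mul(-1, Pow(Z, 2))
Add(Mul(18982, Pow(Function('Q')(95), -1)), Mul(27627, Pow(Function('H')(-182), -1))) = Add(Mul(18982, Pow(Mul(-3, 95), -1)), Mul(27627, Pow(Mul(-1, Pow(-182, 2)), -1))) = Add(Mul(18982, Pow(-285, -1)), Mul(27627, Pow(Mul(-1, 33124), -1))) = Add(Mul(18982, Rational(-1, 285)), Mul(27627, Pow(-33124, -1))) = Add(Rational(-18982, 285), Mul(27627, Rational(-1, 33124))) = Add(Rational(-18982, 285), Rational(-27627, 33124)) = Rational(-636633463, 9440340)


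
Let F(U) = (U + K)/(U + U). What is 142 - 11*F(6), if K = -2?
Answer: 415/3 ≈ 138.33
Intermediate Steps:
F(U) = (-2 + U)/(2*U) (F(U) = (U - 2)/(U + U) = (-2 + U)/((2*U)) = (-2 + U)*(1/(2*U)) = (-2 + U)/(2*U))
142 - 11*F(6) = 142 - 11*(-2 + 6)/(2*6) = 142 - 11*4/(2*6) = 142 - 11*⅓ = 142 - 11/3 = 415/3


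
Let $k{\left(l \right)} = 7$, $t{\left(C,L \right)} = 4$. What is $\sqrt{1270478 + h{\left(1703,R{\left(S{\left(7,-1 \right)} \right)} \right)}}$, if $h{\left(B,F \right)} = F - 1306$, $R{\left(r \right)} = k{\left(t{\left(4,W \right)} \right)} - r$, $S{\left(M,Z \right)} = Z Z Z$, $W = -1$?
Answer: $6 \sqrt{35255} \approx 1126.6$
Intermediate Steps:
$S{\left(M,Z \right)} = Z^{3}$ ($S{\left(M,Z \right)} = Z^{2} Z = Z^{3}$)
$R{\left(r \right)} = 7 - r$
$h{\left(B,F \right)} = -1306 + F$
$\sqrt{1270478 + h{\left(1703,R{\left(S{\left(7,-1 \right)} \right)} \right)}} = \sqrt{1270478 + \left(-1306 + \left(7 - \left(-1\right)^{3}\right)\right)} = \sqrt{1270478 + \left(-1306 + \left(7 - -1\right)\right)} = \sqrt{1270478 + \left(-1306 + \left(7 + 1\right)\right)} = \sqrt{1270478 + \left(-1306 + 8\right)} = \sqrt{1270478 - 1298} = \sqrt{1269180} = 6 \sqrt{35255}$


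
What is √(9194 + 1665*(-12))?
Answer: I*√10786 ≈ 103.86*I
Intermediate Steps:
√(9194 + 1665*(-12)) = √(9194 - 19980) = √(-10786) = I*√10786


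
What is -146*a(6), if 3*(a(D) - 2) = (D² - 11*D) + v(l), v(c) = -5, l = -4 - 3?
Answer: 4234/3 ≈ 1411.3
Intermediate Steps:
l = -7
a(D) = ⅓ - 11*D/3 + D²/3 (a(D) = 2 + ((D² - 11*D) - 5)/3 = 2 + (-5 + D² - 11*D)/3 = 2 + (-5/3 - 11*D/3 + D²/3) = ⅓ - 11*D/3 + D²/3)
-146*a(6) = -146*(⅓ - 11/3*6 + (⅓)*6²) = -146*(⅓ - 22 + (⅓)*36) = -146*(⅓ - 22 + 12) = -146*(-29/3) = 4234/3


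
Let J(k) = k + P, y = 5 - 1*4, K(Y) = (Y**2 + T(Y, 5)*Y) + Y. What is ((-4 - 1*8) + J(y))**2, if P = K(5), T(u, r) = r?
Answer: 1936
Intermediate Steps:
K(Y) = Y**2 + 6*Y (K(Y) = (Y**2 + 5*Y) + Y = Y**2 + 6*Y)
y = 1 (y = 5 - 4 = 1)
P = 55 (P = 5*(6 + 5) = 5*11 = 55)
J(k) = 55 + k (J(k) = k + 55 = 55 + k)
((-4 - 1*8) + J(y))**2 = ((-4 - 1*8) + (55 + 1))**2 = ((-4 - 8) + 56)**2 = (-12 + 56)**2 = 44**2 = 1936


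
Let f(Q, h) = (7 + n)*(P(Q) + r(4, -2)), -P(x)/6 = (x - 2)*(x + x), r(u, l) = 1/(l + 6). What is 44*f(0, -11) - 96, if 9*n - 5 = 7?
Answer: -13/3 ≈ -4.3333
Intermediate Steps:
r(u, l) = 1/(6 + l)
n = 4/3 (n = 5/9 + (1/9)*7 = 5/9 + 7/9 = 4/3 ≈ 1.3333)
P(x) = -12*x*(-2 + x) (P(x) = -6*(x - 2)*(x + x) = -6*(-2 + x)*2*x = -12*x*(-2 + x))
f(Q, h) = 25/12 + 100*Q*(2 - Q) (f(Q, h) = (7 + 4/3)*(12*Q*(2 - Q) + 1/(6 - 2)) = 25*(12*Q*(2 - Q) + 1/4)/3 = 25*(1/4 + 12*Q*(2 - Q))/3 = 25/12 + 100*Q*(2 - Q))
44*f(0, -11) - 96 = 44*(25/12 - 100*0*(-2 + 0)) - 96 = 44*(25/12 - 100*0*(-2)) - 96 = 44*(25/12 + 0) - 96 = 44*(25/12) - 96 = 275/3 - 96 = -13/3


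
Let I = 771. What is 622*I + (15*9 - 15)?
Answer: 479682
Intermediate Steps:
622*I + (15*9 - 15) = 622*771 + (15*9 - 15) = 479562 + (135 - 15) = 479562 + 120 = 479682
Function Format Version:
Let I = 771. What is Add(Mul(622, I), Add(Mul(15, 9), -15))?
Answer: 479682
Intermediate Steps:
Add(Mul(622, I), Add(Mul(15, 9), -15)) = Add(Mul(622, 771), Add(Mul(15, 9), -15)) = Add(479562, Add(135, -15)) = Add(479562, 120) = 479682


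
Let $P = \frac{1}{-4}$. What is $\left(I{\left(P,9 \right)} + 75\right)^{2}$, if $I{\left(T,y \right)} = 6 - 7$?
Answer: $5476$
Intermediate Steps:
$P = - \frac{1}{4} \approx -0.25$
$I{\left(T,y \right)} = -1$ ($I{\left(T,y \right)} = 6 - 7 = -1$)
$\left(I{\left(P,9 \right)} + 75\right)^{2} = \left(-1 + 75\right)^{2} = 74^{2} = 5476$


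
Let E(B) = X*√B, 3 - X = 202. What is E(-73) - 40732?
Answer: -40732 - 199*I*√73 ≈ -40732.0 - 1700.3*I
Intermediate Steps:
X = -199 (X = 3 - 1*202 = 3 - 202 = -199)
E(B) = -199*√B
E(-73) - 40732 = -199*I*√73 - 40732 = -40732 - 199*I*√73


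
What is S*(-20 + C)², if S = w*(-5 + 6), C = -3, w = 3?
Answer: 1587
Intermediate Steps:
S = 3 (S = 3*(-5 + 6) = 3*1 = 3)
S*(-20 + C)² = 3*(-20 - 3)² = 3*(-23)² = 3*529 = 1587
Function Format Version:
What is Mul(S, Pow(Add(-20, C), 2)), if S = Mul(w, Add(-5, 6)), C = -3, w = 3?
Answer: 1587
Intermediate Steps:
S = 3 (S = Mul(3, Add(-5, 6)) = Mul(3, 1) = 3)
Mul(S, Pow(Add(-20, C), 2)) = Mul(3, Pow(Add(-20, -3), 2)) = Mul(3, Pow(-23, 2)) = Mul(3, 529) = 1587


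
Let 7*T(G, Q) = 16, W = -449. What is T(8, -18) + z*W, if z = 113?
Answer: -355143/7 ≈ -50735.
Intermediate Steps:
T(G, Q) = 16/7 (T(G, Q) = (⅐)*16 = 16/7)
T(8, -18) + z*W = 16/7 + 113*(-449) = 16/7 - 50737 = -355143/7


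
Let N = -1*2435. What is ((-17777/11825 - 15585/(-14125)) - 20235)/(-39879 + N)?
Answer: 5407809467/11308204930 ≈ 0.47822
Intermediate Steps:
N = -2435
((-17777/11825 - 15585/(-14125)) - 20235)/(-39879 + N) = ((-17777/11825 - 15585/(-14125)) - 20235)/(-39879 - 2435) = ((-17777*1/11825 - 15585*(-1/14125)) - 20235)/(-42314) = ((-17777/11825 + 3117/2825) - 20235)*(-1/42314) = (-106892/267245 - 20235)*(-1/42314) = -5407809467/267245*(-1/42314) = 5407809467/11308204930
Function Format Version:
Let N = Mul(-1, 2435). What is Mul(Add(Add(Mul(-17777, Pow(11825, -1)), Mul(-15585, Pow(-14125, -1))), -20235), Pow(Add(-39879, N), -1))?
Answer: Rational(5407809467, 11308204930) ≈ 0.47822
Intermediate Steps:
N = -2435
Mul(Add(Add(Mul(-17777, Pow(11825, -1)), Mul(-15585, Pow(-14125, -1))), -20235), Pow(Add(-39879, N), -1)) = Mul(Add(Add(Mul(-17777, Pow(11825, -1)), Mul(-15585, Pow(-14125, -1))), -20235), Pow(Add(-39879, -2435), -1)) = Mul(Add(Add(Mul(-17777, Rational(1, 11825)), Mul(-15585, Rational(-1, 14125))), -20235), Pow(-42314, -1)) = Mul(Add(Add(Rational(-17777, 11825), Rational(3117, 2825)), -20235), Rational(-1, 42314)) = Mul(Add(Rational(-106892, 267245), -20235), Rational(-1, 42314)) = Mul(Rational(-5407809467, 267245), Rational(-1, 42314)) = Rational(5407809467, 11308204930)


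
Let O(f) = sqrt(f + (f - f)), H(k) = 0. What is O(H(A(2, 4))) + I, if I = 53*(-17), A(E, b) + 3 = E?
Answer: -901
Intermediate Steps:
A(E, b) = -3 + E
I = -901
O(f) = sqrt(f) (O(f) = sqrt(f + 0) = sqrt(f))
O(H(A(2, 4))) + I = sqrt(0) - 901 = 0 - 901 = -901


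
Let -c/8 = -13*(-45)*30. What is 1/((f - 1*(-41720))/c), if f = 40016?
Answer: -17550/10217 ≈ -1.7177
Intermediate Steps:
c = -140400 (c = -8*(-13*(-45))*30 = -4680*30 = -8*17550 = -140400)
1/((f - 1*(-41720))/c) = 1/((40016 - 1*(-41720))/(-140400)) = 1/((40016 + 41720)*(-1/140400)) = 1/(81736*(-1/140400)) = 1/(-10217/17550) = -17550/10217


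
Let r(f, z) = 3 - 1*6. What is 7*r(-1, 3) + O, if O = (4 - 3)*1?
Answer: -20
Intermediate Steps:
O = 1 (O = 1*1 = 1)
r(f, z) = -3 (r(f, z) = 3 - 6 = -3)
7*r(-1, 3) + O = 7*(-3) + 1 = -21 + 1 = -20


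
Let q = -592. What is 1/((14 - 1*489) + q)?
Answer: -1/1067 ≈ -0.00093721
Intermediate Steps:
1/((14 - 1*489) + q) = 1/((14 - 1*489) - 592) = 1/((14 - 489) - 592) = 1/(-475 - 592) = 1/(-1067) = -1/1067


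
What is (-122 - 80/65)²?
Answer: 2566404/169 ≈ 15186.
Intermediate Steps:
(-122 - 80/65)² = (-122 - 80*1/65)² = (-122 - 16/13)² = (-1602/13)² = 2566404/169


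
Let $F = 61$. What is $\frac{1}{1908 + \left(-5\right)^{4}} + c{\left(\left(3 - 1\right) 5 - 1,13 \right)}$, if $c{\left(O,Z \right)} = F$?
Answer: $\frac{154514}{2533} \approx 61.0$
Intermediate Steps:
$c{\left(O,Z \right)} = 61$
$\frac{1}{1908 + \left(-5\right)^{4}} + c{\left(\left(3 - 1\right) 5 - 1,13 \right)} = \frac{1}{1908 + \left(-5\right)^{4}} + 61 = \frac{1}{1908 + 625} + 61 = \frac{1}{2533} + 61 = \frac{154514}{2533}$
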